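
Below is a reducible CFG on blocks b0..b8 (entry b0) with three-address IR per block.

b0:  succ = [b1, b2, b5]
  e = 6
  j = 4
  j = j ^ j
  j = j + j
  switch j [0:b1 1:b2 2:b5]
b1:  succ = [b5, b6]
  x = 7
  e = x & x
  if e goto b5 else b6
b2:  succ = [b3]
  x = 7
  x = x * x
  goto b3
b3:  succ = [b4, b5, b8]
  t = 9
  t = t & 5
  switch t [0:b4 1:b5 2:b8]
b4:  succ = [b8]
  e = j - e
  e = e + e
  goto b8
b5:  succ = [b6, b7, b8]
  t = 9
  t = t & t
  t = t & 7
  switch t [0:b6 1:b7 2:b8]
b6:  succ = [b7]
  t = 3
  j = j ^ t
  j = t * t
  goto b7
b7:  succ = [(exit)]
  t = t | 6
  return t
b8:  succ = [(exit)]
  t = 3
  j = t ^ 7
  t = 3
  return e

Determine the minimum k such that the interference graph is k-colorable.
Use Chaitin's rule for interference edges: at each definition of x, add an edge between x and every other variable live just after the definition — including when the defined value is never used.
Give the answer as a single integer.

def/use:
  b0 def {e,j} use ∅
  b1 def {e,x} use ∅
  b2 def {x} use ∅
  b3 def {t} use ∅
  b4 def {e} use {e,j}
  b5 def {t} use ∅
  b6 def {j,t} use {j}
  b7 def {t} use {t}
  b8 def {j,t} use {e}

Backward fixpoint:
  b0 li=∅ lo={e,j}
  b1 li={j} lo={e,j}
  b2 li={e,j} lo={e,j}
  b3 li={e,j} lo={e,j}
  b4 li={e,j} lo={e}
  b5 li={e,j} lo={e,j,t}
  b6 li={j} lo={t}
  b7 li={t} lo=∅
  b8 li={e} lo=∅

Interfere edges:
  e: {j,t,x}
  j: {e,t,x}
  t: {e,j}
  x: {e,j}

Registers:
  lower bound: {e,j,t} mutually conflict ⇒ χ ≥ 3
  assign e→R0 j→R1 t→R2 x→R2 — no edge inside a register ⇒ χ ≤ 3
  χ = 3

Answer: 3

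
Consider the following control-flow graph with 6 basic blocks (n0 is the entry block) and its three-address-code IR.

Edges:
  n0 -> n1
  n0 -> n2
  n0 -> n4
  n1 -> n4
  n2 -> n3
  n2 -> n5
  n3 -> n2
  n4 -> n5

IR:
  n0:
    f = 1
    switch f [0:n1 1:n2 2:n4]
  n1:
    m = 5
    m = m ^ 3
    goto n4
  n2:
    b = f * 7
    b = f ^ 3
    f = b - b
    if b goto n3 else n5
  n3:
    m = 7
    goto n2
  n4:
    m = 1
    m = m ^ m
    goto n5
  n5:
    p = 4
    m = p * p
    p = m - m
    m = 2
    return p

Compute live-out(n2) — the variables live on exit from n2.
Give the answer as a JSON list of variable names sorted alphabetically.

def/use:
  n0 def {f} use ∅
  n1 def {m} use ∅
  n2 def {b,f} use {f}
  n3 def {m} use ∅
  n4 def {m} use ∅
  n5 def {m,p} use ∅

Live sets:
  n0 li=∅ lo={f}
  n1 li=∅ lo=∅
  n2 li={f} lo={f}
  n3 li={f} lo={f}
  n4 li=∅ lo=∅
  n5 li=∅ lo=∅

live-out(n2) = ["f"]

Answer: ["f"]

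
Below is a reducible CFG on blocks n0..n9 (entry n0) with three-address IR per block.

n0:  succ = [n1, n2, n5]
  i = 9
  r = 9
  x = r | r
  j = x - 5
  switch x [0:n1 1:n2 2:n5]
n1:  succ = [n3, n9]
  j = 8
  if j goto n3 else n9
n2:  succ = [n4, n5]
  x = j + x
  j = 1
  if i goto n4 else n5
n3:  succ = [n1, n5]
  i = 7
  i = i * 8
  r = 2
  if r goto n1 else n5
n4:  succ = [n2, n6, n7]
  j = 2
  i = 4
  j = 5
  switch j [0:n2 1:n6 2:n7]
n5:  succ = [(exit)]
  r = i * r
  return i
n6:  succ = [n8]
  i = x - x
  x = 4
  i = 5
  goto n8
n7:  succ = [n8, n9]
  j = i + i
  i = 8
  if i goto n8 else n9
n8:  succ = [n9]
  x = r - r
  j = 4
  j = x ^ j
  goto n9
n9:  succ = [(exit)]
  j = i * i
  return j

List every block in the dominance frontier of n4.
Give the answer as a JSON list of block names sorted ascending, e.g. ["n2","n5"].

idom tree: n1←n0 n2←n0 n3←n1 n4←n2 n5←n0 n6←n4 n7←n4 n8←n4 n9←n0
Dom∩ at merges:
  n1: preds {n0,n3}: {n0} ∩ {n0,n1,n3} = {n0}; idom=n0
  n2: preds {n0,n4}: {n0} ∩ {n0,n2,n4} = {n0}; idom=n0
  n5: preds {n0,n2,n3}: {n0} ∩ {n0,n2} ∩ {n0,n1,n3} = {n0}; idom=n0
  n8: preds {n6,n7}: {n0,n2,n4,n6} ∩ {n0,n2,n4,n7} = {n0,n2,n4}; idom=n4
  n9: preds {n1,n7,n8}: {n0,n1} ∩ {n0,n2,n4,n7} ∩ {n0,n2,n4,n8} = {n0}; idom=n0

DF walk-up:
  n1←n0: walk · to n0
  n1←n3: walk n3→n1 to n0
  n2←n0: walk · to n0
  n2←n4: walk n4→n2 to n0
  n5←n0: walk · to n0
  n5←n2: walk n2 to n0
  n5←n3: walk n3→n1 to n0
  n8←n6: walk n6 to n4
  n8←n7: walk n7 to n4
  n9←n1: walk n1 to n0
  n9←n7: walk n7→n4→n2 to n0
  n9←n8: walk n8→n4→n2 to n0
  DF(n0)=∅
  DF(n1)={n1,n5,n9}
  DF(n2)={n2,n5,n9}
  DF(n3)={n1,n5}
  DF(n4)={n2,n9}
  DF(n5)=∅
  DF(n6)={n8}
  DF(n7)={n8,n9}
  DF(n8)={n9}
  DF(n9)=∅

DF(n4) = ["n2", "n9"]

Answer: ["n2", "n9"]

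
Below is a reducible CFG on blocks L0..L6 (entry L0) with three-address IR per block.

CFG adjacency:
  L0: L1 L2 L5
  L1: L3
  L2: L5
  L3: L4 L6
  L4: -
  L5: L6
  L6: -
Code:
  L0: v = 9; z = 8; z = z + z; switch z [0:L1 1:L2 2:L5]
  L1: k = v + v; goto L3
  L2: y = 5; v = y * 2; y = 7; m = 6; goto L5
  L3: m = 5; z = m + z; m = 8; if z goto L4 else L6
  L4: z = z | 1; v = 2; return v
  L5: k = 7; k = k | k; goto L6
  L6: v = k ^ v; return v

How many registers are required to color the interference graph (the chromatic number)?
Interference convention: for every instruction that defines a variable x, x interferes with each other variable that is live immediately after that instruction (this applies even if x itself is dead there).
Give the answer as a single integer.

Answer: 4

Derivation:
Block summaries:
  L0 def {v,z} use ∅
  L1 def {k} use {v}
  L2 def {m,v,y} use ∅
  L3 def {m,z} use {z}
  L4 def {v,z} use {z}
  L5 def {k} use ∅
  L6 def {v} use {k,v}

Backward fixpoint:
  live L0: ∅→{v,z}
  live L1: {v,z}→{k,v,z}
  live L2: ∅→{v}
  live L3: {k,v,z}→{k,v,z}
  live L4: {z}→∅
  live L5: {v}→{k,v}
  live L6: {k,v}→∅

Conflict graph:
  k — {m,v,z}
  m — {k,v,z}
  v — {k,m,y,z}
  y — {v}
  z — {k,m,v}

Chromatic number:
  clique {k,m,v,z} ⇒ need ≥ 4
  assign k→R1 m→R2 v→R0 y→R1 z→R3 — no edge inside a register ⇒ χ ≤ 4
  χ = 4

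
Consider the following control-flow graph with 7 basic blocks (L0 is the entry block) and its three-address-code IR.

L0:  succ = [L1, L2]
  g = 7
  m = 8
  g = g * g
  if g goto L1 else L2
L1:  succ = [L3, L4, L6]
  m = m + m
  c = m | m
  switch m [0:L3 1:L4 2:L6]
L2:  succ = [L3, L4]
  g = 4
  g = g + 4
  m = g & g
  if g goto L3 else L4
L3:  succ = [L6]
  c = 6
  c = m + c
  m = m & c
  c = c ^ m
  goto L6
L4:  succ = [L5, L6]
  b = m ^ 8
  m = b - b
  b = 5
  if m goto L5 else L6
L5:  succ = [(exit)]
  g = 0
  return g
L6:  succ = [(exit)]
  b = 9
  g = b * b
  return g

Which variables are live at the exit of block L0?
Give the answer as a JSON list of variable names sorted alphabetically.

Answer: ["m"]

Analysis:
def/use:
  L0 def {g,m} use ∅
  L1 def {c,m} use {m}
  L2 def {g,m} use ∅
  L3 def {c,m} use {m}
  L4 def {b,m} use {m}
  L5 def {g} use ∅
  L6 def {b,g} use ∅

Liveness:
  L0: in=∅ out={m}
  L1: in={m} out={m}
  L2: in=∅ out={m}
  L3: in={m} out=∅
  L4: in={m} out=∅
  L5: in=∅ out=∅
  L6: in=∅ out=∅

live-out(L0) = ["m"]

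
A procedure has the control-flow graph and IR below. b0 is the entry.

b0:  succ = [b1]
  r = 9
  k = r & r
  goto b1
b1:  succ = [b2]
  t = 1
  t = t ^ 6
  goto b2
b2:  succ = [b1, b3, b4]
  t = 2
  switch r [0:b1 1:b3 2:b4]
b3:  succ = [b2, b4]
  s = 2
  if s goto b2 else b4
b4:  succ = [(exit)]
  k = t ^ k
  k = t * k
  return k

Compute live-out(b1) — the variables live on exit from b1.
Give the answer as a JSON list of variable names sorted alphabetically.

Block summaries:
  b0: {k,r} / ∅
  b1: {t} / ∅
  b2: {t} / {r}
  b3: {s} / ∅
  b4: {k} / {k,t}

Liveness:
  b0: in=∅ out={k,r}
  b1: in={k,r} out={k,r}
  b2: in={k,r} out={k,r,t}
  b3: in={k,r,t} out={k,r,t}
  b4: in={k,t} out=∅

live-out(b1) = ["k", "r"]

Answer: ["k", "r"]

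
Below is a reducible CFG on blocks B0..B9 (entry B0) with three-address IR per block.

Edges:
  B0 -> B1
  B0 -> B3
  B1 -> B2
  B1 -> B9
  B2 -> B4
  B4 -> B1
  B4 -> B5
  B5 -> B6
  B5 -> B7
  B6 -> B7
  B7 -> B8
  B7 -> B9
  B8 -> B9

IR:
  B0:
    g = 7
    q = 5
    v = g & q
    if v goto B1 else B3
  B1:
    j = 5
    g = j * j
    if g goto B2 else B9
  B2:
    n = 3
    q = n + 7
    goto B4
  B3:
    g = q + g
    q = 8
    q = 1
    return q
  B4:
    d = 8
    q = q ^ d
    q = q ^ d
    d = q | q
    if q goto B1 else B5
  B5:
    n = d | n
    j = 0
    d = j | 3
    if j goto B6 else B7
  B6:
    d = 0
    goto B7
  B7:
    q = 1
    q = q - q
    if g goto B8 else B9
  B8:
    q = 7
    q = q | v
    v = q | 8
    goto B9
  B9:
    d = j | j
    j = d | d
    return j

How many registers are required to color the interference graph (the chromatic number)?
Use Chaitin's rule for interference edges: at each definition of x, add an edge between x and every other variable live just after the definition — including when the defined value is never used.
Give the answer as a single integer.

Answer: 5

Analysis:
Per-block:
  B0: {g,q,v} / ∅
  B1: {g,j} / ∅
  B2: {n,q} / ∅
  B3: {g,q} / {g,q}
  B4: {d,q} / {q}
  B5: {d,j,n} / {d,n}
  B6: {d} / ∅
  B7: {q} / {g}
  B8: {q,v} / {v}
  B9: {d,j} / {j}

Liveness:
  B0: in=∅ out={g,q,v}
  B1: in={v} out={g,j,v}
  B2: in={g,v} out={g,n,q,v}
  B3: in={g,q} out=∅
  B4: in={g,n,q,v} out={d,g,n,v}
  B5: in={d,g,n,v} out={g,j,v}
  B6: in={g,j,v} out={g,j,v}
  B7: in={g,j,v} out={j,v}
  B8: in={j,v} out={j}
  B9: in={j} out=∅

Conflict graph:
  d↔{g,j,n,q,v}
  g↔{d,j,n,q,v}
  j↔{d,g,q,v}
  n↔{d,g,q,v}
  q↔{d,g,j,n,v}
  v↔{d,g,j,n,q}

Registers:
  lower bound: {d,g,j,q,v} mutually conflict ⇒ χ ≥ 5
  5-colouring: c0={d}  c1={g}  c2={q}  c3={v}  c4={j,n}
  χ = 5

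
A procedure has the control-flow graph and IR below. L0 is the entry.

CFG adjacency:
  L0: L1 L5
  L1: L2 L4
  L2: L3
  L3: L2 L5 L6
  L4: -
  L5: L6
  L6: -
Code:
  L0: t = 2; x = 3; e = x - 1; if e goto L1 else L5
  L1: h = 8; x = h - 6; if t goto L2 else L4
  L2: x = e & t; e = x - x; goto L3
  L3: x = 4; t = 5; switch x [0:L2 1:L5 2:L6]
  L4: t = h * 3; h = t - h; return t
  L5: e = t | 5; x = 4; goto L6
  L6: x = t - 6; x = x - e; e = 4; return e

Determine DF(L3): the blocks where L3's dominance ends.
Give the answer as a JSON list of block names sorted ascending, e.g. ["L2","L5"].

Answer: ["L2", "L5", "L6"]

Derivation:
idom tree: L1←L0 L2←L1 L3←L2 L4←L1 L5←L0 L6←L0
Join-block Dom:
  L2: preds {L1,L3}: {L0,L1} ∩ {L0,L1,L2,L3} = {L0,L1}; idom=L1
  L5: preds {L0,L3}: {L0} ∩ {L0,L1,L2,L3} = {L0}; idom=L0
  L6: preds {L3,L5}: {L0,L1,L2,L3} ∩ {L0,L5} = {L0}; idom=L0

DF walk-up:
  L2←L1: walk · to L1
  L2←L3: walk L3→L2 to L1
  L5←L0: walk · to L0
  L5←L3: walk L3→L2→L1 to L0
  L6←L3: walk L3→L2→L1 to L0
  L6←L5: walk L5 to L0
  L0: DF=∅
  L1: DF={L5,L6}
  L2: DF={L2,L5,L6}
  L3: DF={L2,L5,L6}
  L4: DF=∅
  L5: DF={L6}
  L6: DF=∅

DF(L3) = ["L2", "L5", "L6"]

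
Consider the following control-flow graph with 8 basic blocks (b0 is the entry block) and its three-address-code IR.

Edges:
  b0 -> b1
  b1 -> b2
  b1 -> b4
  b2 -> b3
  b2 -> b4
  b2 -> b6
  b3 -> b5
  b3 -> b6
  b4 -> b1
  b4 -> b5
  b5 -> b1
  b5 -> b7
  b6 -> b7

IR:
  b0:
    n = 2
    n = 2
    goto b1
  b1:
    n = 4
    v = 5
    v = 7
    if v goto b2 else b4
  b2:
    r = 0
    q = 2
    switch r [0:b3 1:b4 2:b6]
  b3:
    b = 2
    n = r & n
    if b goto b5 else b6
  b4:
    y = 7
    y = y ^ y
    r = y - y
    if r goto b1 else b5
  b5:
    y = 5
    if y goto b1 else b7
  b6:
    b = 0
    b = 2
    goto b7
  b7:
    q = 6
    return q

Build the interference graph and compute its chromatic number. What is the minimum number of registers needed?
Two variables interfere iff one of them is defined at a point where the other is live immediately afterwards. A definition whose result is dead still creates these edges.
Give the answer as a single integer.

Answer: 3

Derivation:
def/use:
  b0: {n} / ∅
  b1: {n,v} / ∅
  b2: {q,r} / ∅
  b3: {b,n} / {n,r}
  b4: {r,y} / ∅
  b5: {y} / ∅
  b6: {b} / ∅
  b7: {q} / ∅

Live sets:
  live b0: ∅→∅
  live b1: ∅→{n}
  live b2: {n}→{n,r}
  live b3: {n,r}→∅
  live b4: ∅→∅
  live b5: ∅→∅
  live b6: ∅→∅
  live b7: ∅→∅

Conflict graph:
  b — {n,r}
  n — {b,q,r,v}
  q — {n,r}
  r — {b,n,q}
  v — {n}
  y — ∅

Colouring:
  lower bound: {b,n,r} mutually conflict ⇒ χ ≥ 3
  3-colouring: c0={n,y}  c1={r,v}  c2={b,q}
  χ = 3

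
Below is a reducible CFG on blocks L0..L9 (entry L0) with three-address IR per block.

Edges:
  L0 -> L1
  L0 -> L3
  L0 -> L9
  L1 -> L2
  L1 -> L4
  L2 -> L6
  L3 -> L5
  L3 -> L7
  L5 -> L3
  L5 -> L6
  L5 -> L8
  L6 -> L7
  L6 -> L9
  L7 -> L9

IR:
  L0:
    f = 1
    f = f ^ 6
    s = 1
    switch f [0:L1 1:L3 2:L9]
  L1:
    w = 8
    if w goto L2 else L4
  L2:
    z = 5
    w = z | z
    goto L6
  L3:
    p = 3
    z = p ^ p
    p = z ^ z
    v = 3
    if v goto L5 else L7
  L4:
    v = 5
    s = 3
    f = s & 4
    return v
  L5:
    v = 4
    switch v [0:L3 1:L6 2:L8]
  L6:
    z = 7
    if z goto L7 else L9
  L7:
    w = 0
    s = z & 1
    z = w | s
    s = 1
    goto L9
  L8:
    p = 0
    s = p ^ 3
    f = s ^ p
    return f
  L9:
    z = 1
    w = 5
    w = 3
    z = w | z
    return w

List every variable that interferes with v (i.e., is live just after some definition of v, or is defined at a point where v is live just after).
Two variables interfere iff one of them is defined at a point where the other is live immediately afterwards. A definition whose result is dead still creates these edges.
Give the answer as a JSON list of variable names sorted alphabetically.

def/use:
  L0 def {f,s} use ∅
  L1 def {w} use ∅
  L2 def {w,z} use ∅
  L3 def {p,v,z} use ∅
  L4 def {f,s,v} use ∅
  L5 def {v} use ∅
  L6 def {z} use ∅
  L7 def {s,w,z} use {z}
  L8 def {f,p,s} use ∅
  L9 def {w,z} use ∅

Live sets:
  L0 li=∅ lo=∅
  L1 li=∅ lo=∅
  L2 li=∅ lo=∅
  L3 li=∅ lo={z}
  L4 li=∅ lo=∅
  L5 li=∅ lo=∅
  L6 li=∅ lo={z}
  L7 li={z} lo=∅
  L8 li=∅ lo=∅
  L9 li=∅ lo=∅

Conflict graph:
  f↔{s,v}
  p↔{s,z}
  s↔{f,p,v,w}
  v↔{f,s,z}
  w↔{s,z}
  z↔{p,v,w}

N(v) = ["f", "s", "z"]

Answer: ["f", "s", "z"]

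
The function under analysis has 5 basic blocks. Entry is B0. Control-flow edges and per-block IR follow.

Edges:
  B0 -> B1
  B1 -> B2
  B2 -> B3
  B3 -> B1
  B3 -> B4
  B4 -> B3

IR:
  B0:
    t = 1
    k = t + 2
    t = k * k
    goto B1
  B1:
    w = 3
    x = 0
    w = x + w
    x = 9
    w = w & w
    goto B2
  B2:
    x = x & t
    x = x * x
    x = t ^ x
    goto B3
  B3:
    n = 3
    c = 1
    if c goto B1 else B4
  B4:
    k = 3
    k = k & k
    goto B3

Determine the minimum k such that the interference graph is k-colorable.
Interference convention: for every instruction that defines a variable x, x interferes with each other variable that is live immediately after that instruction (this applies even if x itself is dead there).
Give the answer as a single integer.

Answer: 3

Derivation:
Block summaries:
  B0: def={k,t} ue=∅
  B1: def={w,x} ue=∅
  B2: def={x} ue={t,x}
  B3: def={c,n} ue=∅
  B4: def={k} ue=∅

Backward fixpoint:
  B0: in=∅ out={t}
  B1: in={t} out={t,x}
  B2: in={t,x} out={t}
  B3: in={t} out={t}
  B4: in={t} out={t}

Conflict graph:
  c: {t}
  k: {t}
  n: {t}
  t: {c,k,n,w,x}
  w: {t,x}
  x: {t,w}

Chromatic number:
  clique {t,w,x} ⇒ need ≥ 3
  3-colouring: R0={t}  R1={c,k,n,w}  R2={x}
  χ = 3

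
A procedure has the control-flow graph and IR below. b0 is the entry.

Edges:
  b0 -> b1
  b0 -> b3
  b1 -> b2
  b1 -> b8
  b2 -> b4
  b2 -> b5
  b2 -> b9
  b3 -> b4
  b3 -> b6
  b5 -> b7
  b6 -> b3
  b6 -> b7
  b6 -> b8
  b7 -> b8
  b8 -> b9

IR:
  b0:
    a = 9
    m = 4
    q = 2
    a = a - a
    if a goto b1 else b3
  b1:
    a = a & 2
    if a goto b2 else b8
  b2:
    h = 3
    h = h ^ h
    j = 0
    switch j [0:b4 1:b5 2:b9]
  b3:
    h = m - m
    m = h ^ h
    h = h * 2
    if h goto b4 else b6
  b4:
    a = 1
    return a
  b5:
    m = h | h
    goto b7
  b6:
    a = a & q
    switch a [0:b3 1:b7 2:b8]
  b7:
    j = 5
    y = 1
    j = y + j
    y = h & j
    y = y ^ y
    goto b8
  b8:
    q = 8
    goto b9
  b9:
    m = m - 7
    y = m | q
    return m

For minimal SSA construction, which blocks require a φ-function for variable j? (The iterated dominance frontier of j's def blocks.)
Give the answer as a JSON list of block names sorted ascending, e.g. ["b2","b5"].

Answer: ["b4", "b7", "b8", "b9"]

Derivation:
idom tree: b1←b0 b2←b1 b3←b0 b4←b0 b5←b2 b6←b3 b7←b0 b8←b0 b9←b0
Dom∩ at merges:
  b3: preds {b0,b6}: {b0} ∩ {b0,b3,b6} = {b0}; idom=b0
  b4: preds {b2,b3}: {b0,b1,b2} ∩ {b0,b3} = {b0}; idom=b0
  b7: preds {b5,b6}: {b0,b1,b2,b5} ∩ {b0,b3,b6} = {b0}; idom=b0
  b8: preds {b1,b6,b7}: {b0,b1} ∩ {b0,b3,b6} ∩ {b0,b7} = {b0}; idom=b0
  b9: preds {b2,b8}: {b0,b1,b2} ∩ {b0,b8} = {b0}; idom=b0

Frontier:
  b3←b0: walk · to b0
  b3←b6: walk b6→b3 to b0
  b4←b2: walk b2→b1 to b0
  b4←b3: walk b3 to b0
  b7←b5: walk b5→b2→b1 to b0
  b7←b6: walk b6→b3 to b0
  b8←b1: walk b1 to b0
  b8←b6: walk b6→b3 to b0
  b8←b7: walk b7 to b0
  b9←b2: walk b2→b1 to b0
  b9←b8: walk b8 to b0
  b0 → ∅
  b1 → {b4,b7,b8,b9}
  b2 → {b4,b7,b9}
  b3 → {b3,b4,b7,b8}
  b4 → ∅
  b5 → {b7}
  b6 → {b3,b7,b8}
  b7 → {b8}
  b8 → {b9}
  b9 → ∅

φ for j: defs {b2,b7}
  DF⁺ = {b4,b7,b8,b9}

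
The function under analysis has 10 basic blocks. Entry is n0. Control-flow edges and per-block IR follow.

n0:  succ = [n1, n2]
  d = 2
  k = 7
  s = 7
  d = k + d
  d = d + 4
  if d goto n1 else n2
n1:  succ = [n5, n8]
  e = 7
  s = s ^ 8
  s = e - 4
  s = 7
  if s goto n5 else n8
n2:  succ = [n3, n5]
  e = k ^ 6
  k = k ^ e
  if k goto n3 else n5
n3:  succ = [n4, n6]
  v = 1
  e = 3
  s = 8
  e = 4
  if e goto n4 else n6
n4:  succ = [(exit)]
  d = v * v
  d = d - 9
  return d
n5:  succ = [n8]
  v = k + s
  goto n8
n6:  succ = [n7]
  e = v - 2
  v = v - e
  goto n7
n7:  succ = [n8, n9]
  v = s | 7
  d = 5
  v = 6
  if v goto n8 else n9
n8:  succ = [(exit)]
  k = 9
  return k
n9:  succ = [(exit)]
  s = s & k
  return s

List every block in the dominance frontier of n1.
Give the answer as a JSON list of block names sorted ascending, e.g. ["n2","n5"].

Answer: ["n5", "n8"]

Analysis:
idom tree: n1←n0 n2←n0 n3←n2 n4←n3 n5←n0 n6←n3 n7←n6 n8←n0 n9←n7
Join-block Dom:
  n5: preds {n1,n2}: {n0,n1} ∩ {n0,n2} = {n0}; idom=n0
  n8: preds {n1,n5,n7}: {n0,n1} ∩ {n0,n5} ∩ {n0,n2,n3,n6,n7} = {n0}; idom=n0

DF walk-up:
  join n5 pred n1: n1 stop@n0
  join n5 pred n2: n2 stop@n0
  join n8 pred n1: n1 stop@n0
  join n8 pred n5: n5 stop@n0
  join n8 pred n7: n7→n6→n3→n2 stop@n0
  n0: DF=∅
  n1: DF={n5,n8}
  n2: DF={n5,n8}
  n3: DF={n8}
  n4: DF=∅
  n5: DF={n8}
  n6: DF={n8}
  n7: DF={n8}
  n8: DF=∅
  n9: DF=∅

DF(n1) = ["n5", "n8"]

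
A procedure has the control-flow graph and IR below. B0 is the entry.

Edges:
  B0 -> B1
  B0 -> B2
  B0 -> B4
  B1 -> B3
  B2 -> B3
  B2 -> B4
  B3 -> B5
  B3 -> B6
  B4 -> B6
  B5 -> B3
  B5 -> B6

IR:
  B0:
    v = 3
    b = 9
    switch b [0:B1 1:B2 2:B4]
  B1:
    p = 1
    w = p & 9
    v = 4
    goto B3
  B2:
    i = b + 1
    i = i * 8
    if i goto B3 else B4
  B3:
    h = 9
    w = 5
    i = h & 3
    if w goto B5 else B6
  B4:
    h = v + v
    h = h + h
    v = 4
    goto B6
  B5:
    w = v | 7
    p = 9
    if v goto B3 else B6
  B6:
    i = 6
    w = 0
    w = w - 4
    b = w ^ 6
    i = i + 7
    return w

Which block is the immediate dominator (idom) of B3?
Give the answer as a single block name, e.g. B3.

idom tree: B1←B0 B2←B0 B3←B0 B4←B0 B5←B3 B6←B0
Join-block Dom:
  B3: preds {B1,B2,B5}: {B0,B1} ∩ {B0,B2} ∩ {B0,B3,B5} = {B0}; idom=B0
  B4: preds {B0,B2}: {B0} ∩ {B0,B2} = {B0}; idom=B0
  B6: preds {B3,B4,B5}: {B0,B3} ∩ {B0,B4} ∩ {B0,B3,B5} = {B0}; idom=B0

idom(B3) = B0

Answer: B0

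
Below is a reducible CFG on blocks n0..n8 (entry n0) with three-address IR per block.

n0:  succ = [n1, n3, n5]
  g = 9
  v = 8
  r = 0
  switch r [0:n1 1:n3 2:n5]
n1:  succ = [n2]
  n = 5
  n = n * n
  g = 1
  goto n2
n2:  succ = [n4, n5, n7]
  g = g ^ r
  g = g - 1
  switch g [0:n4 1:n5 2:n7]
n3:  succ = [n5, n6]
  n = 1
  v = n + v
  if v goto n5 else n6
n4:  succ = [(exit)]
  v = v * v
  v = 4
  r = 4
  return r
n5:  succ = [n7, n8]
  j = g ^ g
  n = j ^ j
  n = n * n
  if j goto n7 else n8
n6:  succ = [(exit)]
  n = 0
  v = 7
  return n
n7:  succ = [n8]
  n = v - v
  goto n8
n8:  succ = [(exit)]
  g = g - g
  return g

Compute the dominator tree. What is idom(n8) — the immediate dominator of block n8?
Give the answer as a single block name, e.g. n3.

Answer: n0

Derivation:
idom tree: n1←n0 n2←n1 n3←n0 n4←n2 n5←n0 n6←n3 n7←n0 n8←n0
Dom at joins:
  n5: preds {n0,n2,n3}: {n0} ∩ {n0,n1,n2} ∩ {n0,n3} = {n0}; idom=n0
  n7: preds {n2,n5}: {n0,n1,n2} ∩ {n0,n5} = {n0}; idom=n0
  n8: preds {n5,n7}: {n0,n5} ∩ {n0,n7} = {n0}; idom=n0

idom(n8) = n0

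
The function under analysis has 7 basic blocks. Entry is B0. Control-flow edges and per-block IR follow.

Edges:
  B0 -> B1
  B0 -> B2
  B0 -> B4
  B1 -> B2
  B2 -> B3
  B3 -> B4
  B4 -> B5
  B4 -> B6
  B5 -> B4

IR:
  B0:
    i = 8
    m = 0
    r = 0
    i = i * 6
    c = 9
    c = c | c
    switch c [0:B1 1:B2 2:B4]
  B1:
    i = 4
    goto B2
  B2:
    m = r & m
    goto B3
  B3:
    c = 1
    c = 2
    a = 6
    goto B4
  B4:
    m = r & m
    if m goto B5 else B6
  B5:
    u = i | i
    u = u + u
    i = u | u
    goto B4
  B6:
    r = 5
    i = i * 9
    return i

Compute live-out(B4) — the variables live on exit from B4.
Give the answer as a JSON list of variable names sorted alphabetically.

def/use:
  B0: def={c,i,m,r} ue=∅
  B1: def={i} ue=∅
  B2: def={m} ue={m,r}
  B3: def={a,c} ue=∅
  B4: def={m} ue={m,r}
  B5: def={i,u} ue={i}
  B6: def={i,r} ue={i}

Backward fixpoint:
  B0: in=∅ out={i,m,r}
  B1: in={m,r} out={i,m,r}
  B2: in={i,m,r} out={i,m,r}
  B3: in={i,m,r} out={i,m,r}
  B4: in={i,m,r} out={i,m,r}
  B5: in={i,m,r} out={i,m,r}
  B6: in={i} out=∅

live-out(B4) = ["i", "m", "r"]

Answer: ["i", "m", "r"]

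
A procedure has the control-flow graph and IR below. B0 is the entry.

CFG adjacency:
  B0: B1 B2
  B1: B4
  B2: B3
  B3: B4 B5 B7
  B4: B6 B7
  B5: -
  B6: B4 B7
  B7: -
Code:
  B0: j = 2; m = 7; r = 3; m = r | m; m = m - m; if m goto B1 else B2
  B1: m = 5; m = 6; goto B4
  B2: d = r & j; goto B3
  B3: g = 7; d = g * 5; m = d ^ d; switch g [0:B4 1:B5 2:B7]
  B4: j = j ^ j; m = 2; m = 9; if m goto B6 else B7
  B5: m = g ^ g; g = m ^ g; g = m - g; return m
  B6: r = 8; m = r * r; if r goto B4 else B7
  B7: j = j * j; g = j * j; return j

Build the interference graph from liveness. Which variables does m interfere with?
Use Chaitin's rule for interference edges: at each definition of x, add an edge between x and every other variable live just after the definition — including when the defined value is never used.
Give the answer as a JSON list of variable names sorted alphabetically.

Block summaries:
  B0: {j,m,r} / ∅
  B1: {m} / ∅
  B2: {d} / {j,r}
  B3: {d,g,m} / ∅
  B4: {j,m} / {j}
  B5: {g,m} / {g}
  B6: {m,r} / ∅
  B7: {g,j} / {j}

Backward fixpoint:
  live B0: ∅→{j,r}
  live B1: {j}→{j}
  live B2: {j,r}→{j}
  live B3: {j}→{g,j}
  live B4: {j}→{j}
  live B5: {g}→∅
  live B6: {j}→{j}
  live B7: {j}→∅

Conflict graph:
  d: {g,j}
  g: {d,j,m}
  j: {d,g,m,r}
  m: {g,j,r}
  r: {j,m}

N(m) = ["g", "j", "r"]

Answer: ["g", "j", "r"]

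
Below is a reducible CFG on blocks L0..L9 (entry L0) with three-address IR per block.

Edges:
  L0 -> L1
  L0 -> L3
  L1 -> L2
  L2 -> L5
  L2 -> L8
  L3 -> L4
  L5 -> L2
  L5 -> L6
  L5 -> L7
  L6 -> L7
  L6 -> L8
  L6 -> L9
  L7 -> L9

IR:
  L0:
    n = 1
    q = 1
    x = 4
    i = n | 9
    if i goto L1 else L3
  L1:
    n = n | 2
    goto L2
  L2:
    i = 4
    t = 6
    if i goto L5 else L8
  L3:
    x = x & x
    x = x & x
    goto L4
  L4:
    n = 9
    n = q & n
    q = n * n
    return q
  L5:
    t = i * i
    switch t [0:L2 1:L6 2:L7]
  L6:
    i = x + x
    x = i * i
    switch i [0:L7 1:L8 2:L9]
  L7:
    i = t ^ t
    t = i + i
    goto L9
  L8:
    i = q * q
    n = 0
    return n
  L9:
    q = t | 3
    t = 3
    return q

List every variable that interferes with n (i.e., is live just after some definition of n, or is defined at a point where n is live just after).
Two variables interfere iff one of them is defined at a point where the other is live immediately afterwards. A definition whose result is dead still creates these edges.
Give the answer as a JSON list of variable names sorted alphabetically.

Answer: ["i", "q", "x"]

Derivation:
Per-block:
  L0 def {i,n,q,x} use ∅
  L1 def {n} use {n}
  L2 def {i,t} use ∅
  L3 def {x} use {x}
  L4 def {n,q} use {q}
  L5 def {t} use {i}
  L6 def {i,x} use {x}
  L7 def {i,t} use {t}
  L8 def {i,n} use {q}
  L9 def {q,t} use {t}

Liveness:
  L0: in=∅ out={n,q,x}
  L1: in={n,q,x} out={q,x}
  L2: in={q,x} out={i,q,x}
  L3: in={q,x} out={q}
  L4: in={q} out=∅
  L5: in={i,q,x} out={q,t,x}
  L6: in={q,t,x} out={q,t}
  L7: in={t} out={t}
  L8: in={q} out=∅
  L9: in={t} out=∅

Interfere edges:
  i — {n,q,t,x}
  n — {i,q,x}
  q — {i,n,t,x}
  t — {i,q,x}
  x — {i,n,q,t}

N(n) = ["i", "q", "x"]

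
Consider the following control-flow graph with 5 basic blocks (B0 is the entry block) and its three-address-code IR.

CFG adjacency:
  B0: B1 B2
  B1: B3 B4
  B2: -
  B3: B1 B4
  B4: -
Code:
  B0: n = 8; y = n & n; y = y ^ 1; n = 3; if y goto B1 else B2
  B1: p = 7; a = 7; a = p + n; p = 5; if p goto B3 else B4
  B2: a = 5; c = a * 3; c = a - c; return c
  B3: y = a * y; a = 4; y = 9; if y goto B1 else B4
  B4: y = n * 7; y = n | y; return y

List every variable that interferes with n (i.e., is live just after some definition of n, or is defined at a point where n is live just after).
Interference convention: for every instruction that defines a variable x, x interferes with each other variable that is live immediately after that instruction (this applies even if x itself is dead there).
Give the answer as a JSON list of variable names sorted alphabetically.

def/use:
  B0 def {n,y} use ∅
  B1 def {a,p} use {n}
  B2 def {a,c} use ∅
  B3 def {a,y} use {a,y}
  B4 def {y} use {n}

Backward fixpoint:
  B0: in=∅ out={n,y}
  B1: in={n,y} out={a,n,y}
  B2: in=∅ out=∅
  B3: in={a,n,y} out={n,y}
  B4: in={n} out=∅

Interference:
  a — {c,n,p,y}
  c — {a}
  n — {a,p,y}
  p — {a,n,y}
  y — {a,n,p}

N(n) = ["a", "p", "y"]

Answer: ["a", "p", "y"]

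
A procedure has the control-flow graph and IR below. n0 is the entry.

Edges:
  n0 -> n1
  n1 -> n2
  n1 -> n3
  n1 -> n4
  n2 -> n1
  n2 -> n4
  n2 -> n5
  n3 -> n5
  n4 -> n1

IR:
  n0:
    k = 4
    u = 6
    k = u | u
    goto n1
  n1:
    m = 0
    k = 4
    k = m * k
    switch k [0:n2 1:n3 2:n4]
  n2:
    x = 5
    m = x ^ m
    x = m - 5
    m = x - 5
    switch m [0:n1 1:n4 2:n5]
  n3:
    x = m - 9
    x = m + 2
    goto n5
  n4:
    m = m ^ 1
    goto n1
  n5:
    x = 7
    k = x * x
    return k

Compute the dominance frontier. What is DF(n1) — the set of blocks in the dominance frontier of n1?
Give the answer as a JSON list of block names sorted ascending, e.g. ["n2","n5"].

Answer: ["n1"]

Derivation:
idom tree: n1←n0 n2←n1 n3←n1 n4←n1 n5←n1
Dom at joins:
  n1: preds {n0,n2,n4}: {n0} ∩ {n0,n1,n2} ∩ {n0,n1,n4} = {n0}; idom=n0
  n4: preds {n1,n2}: {n0,n1} ∩ {n0,n1,n2} = {n0,n1}; idom=n1
  n5: preds {n2,n3}: {n0,n1,n2} ∩ {n0,n1,n3} = {n0,n1}; idom=n1

DF derivation:
  join n1 pred n0: · stop@n0
  join n1 pred n2: n2→n1 stop@n0
  join n1 pred n4: n4→n1 stop@n0
  join n4 pred n1: · stop@n1
  join n4 pred n2: n2 stop@n1
  join n5 pred n2: n2 stop@n1
  join n5 pred n3: n3 stop@n1
  n0 → ∅
  n1 → {n1}
  n2 → {n1,n4,n5}
  n3 → {n5}
  n4 → {n1}
  n5 → ∅

DF(n1) = ["n1"]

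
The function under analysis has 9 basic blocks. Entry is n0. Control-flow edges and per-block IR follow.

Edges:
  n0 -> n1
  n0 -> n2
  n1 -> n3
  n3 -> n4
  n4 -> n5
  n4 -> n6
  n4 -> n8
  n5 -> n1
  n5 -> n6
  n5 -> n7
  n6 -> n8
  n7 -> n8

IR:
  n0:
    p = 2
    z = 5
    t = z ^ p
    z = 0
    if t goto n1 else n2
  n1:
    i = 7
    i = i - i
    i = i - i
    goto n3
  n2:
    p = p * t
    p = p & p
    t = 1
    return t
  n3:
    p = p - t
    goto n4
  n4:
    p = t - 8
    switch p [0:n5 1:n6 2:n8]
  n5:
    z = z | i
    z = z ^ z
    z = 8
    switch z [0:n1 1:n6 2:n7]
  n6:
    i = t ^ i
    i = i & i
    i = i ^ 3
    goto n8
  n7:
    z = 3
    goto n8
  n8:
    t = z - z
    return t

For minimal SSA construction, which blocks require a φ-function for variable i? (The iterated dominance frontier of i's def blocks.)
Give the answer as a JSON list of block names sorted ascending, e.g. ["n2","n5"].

idom tree: n1←n0 n2←n0 n3←n1 n4←n3 n5←n4 n6←n4 n7←n5 n8←n4
Dom at joins:
  n1: preds {n0,n5}: {n0} ∩ {n0,n1,n3,n4,n5} = {n0}; idom=n0
  n6: preds {n4,n5}: {n0,n1,n3,n4} ∩ {n0,n1,n3,n4,n5} = {n0,n1,n3,n4}; idom=n4
  n8: preds {n4,n6,n7}: {n0,n1,n3,n4} ∩ {n0,n1,n3,n4,n6} ∩ {n0,n1,n3,n4,n5,n7} = {n0,n1,n3,n4}; idom=n4

DF derivation:
  join n1 pred n0: · stop@n0
  join n1 pred n5: n5→n4→n3→n1 stop@n0
  join n6 pred n4: · stop@n4
  join n6 pred n5: n5 stop@n4
  join n8 pred n4: · stop@n4
  join n8 pred n6: n6 stop@n4
  join n8 pred n7: n7→n5 stop@n4
  n0: DF=∅
  n1: DF={n1}
  n2: DF=∅
  n3: DF={n1}
  n4: DF={n1}
  n5: DF={n1,n6,n8}
  n6: DF={n8}
  n7: DF={n8}
  n8: DF=∅

φ for i: defs {n1,n6}
  DF⁺ = {n1,n8}

Answer: ["n1", "n8"]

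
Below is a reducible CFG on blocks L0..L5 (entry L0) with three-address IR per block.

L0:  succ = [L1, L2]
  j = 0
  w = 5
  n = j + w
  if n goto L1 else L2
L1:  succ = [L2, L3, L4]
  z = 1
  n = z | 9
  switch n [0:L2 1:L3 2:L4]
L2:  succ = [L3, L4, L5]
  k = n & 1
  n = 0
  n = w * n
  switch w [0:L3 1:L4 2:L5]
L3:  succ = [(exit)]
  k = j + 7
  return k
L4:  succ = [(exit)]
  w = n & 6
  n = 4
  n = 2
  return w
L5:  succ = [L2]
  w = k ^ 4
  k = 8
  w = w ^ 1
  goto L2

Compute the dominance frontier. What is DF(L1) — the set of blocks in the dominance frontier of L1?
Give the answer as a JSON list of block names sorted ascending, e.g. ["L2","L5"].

Answer: ["L2", "L3", "L4"]

Derivation:
idom tree: L1←L0 L2←L0 L3←L0 L4←L0 L5←L2
Join-block Dom:
  L2: preds {L0,L1,L5}: {L0} ∩ {L0,L1} ∩ {L0,L2,L5} = {L0}; idom=L0
  L3: preds {L1,L2}: {L0,L1} ∩ {L0,L2} = {L0}; idom=L0
  L4: preds {L1,L2}: {L0,L1} ∩ {L0,L2} = {L0}; idom=L0

DF derivation:
  L2←L0: walk · to L0
  L2←L1: walk L1 to L0
  L2←L5: walk L5→L2 to L0
  L3←L1: walk L1 to L0
  L3←L2: walk L2 to L0
  L4←L1: walk L1 to L0
  L4←L2: walk L2 to L0
  L0: DF=∅
  L1: DF={L2,L3,L4}
  L2: DF={L2,L3,L4}
  L3: DF=∅
  L4: DF=∅
  L5: DF={L2}

DF(L1) = ["L2", "L3", "L4"]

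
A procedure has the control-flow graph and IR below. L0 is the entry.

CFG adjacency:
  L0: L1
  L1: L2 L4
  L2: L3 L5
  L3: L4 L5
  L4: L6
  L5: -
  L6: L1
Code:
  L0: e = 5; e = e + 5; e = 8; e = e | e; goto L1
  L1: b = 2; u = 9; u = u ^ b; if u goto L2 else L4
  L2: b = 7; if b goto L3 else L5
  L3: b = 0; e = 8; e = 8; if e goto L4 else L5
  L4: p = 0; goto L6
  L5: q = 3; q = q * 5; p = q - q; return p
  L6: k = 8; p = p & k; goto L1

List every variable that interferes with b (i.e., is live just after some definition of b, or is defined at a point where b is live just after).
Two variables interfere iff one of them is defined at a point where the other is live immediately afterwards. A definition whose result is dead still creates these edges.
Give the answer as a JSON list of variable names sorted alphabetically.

def/use:
  L0: def={e} ue=∅
  L1: def={b,u} ue=∅
  L2: def={b} ue=∅
  L3: def={b,e} ue=∅
  L4: def={p} ue=∅
  L5: def={p,q} ue=∅
  L6: def={k,p} ue={p}

Liveness:
  L0: in=∅ out=∅
  L1: in=∅ out=∅
  L2: in=∅ out=∅
  L3: in=∅ out=∅
  L4: in=∅ out={p}
  L5: in=∅ out=∅
  L6: in={p} out=∅

Interference:
  b — {u}
  e — ∅
  k — {p}
  p — {k}
  q — ∅
  u — {b}

N(b) = ["u"]

Answer: ["u"]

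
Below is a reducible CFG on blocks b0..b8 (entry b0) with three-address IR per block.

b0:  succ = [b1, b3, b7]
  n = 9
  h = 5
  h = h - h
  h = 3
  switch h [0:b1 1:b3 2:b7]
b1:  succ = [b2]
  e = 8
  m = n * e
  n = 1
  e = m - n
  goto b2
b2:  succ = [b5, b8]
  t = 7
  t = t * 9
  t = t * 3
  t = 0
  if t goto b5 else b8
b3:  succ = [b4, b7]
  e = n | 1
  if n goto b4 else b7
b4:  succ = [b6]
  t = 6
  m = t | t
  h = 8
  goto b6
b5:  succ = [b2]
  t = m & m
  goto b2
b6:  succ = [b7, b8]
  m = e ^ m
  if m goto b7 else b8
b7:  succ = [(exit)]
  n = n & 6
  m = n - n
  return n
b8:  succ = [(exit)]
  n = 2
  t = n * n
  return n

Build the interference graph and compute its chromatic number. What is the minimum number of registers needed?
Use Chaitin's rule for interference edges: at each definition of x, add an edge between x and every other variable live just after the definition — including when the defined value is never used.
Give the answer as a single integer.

Answer: 4

Analysis:
Block summaries:
  b0: def={h,n} ue=∅
  b1: def={e,m,n} ue={n}
  b2: def={t} ue=∅
  b3: def={e} ue={n}
  b4: def={h,m,t} ue=∅
  b5: def={t} ue={m}
  b6: def={m} ue={e,m}
  b7: def={m,n} ue={n}
  b8: def={n,t} ue=∅

Liveness:
  b0 li=∅ lo={n}
  b1 li={n} lo={m}
  b2 li={m} lo={m}
  b3 li={n} lo={e,n}
  b4 li={e,n} lo={e,m,n}
  b5 li={m} lo={m}
  b6 li={e,m,n} lo={n}
  b7 li={n} lo=∅
  b8 li=∅ lo=∅

Interfere edges:
  e — {h,m,n,t}
  h — {e,m,n}
  m — {e,h,n,t}
  n — {e,h,m,t}
  t — {e,m,n}

Chromatic number:
  lower bound: {e,h,m,n} mutually conflict ⇒ χ ≥ 4
  assign e→r0 h→r3 m→r1 n→r2 t→r3 — no edge inside a register ⇒ χ ≤ 4
  χ = 4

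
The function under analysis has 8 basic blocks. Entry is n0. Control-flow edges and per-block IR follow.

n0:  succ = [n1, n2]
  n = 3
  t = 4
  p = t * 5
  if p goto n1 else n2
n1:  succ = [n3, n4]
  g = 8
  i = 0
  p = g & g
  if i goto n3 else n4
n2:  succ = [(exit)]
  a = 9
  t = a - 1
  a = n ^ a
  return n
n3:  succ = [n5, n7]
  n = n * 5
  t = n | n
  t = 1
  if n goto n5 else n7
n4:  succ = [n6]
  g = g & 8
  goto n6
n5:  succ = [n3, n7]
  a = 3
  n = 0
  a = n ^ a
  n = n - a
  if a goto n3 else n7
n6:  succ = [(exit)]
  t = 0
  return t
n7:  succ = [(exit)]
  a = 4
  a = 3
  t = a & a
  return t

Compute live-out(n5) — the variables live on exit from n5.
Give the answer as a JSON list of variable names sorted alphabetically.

def/use:
  n0 def {n,p,t} use ∅
  n1 def {g,i,p} use ∅
  n2 def {a,t} use {n}
  n3 def {n,t} use {n}
  n4 def {g} use {g}
  n5 def {a,n} use ∅
  n6 def {t} use ∅
  n7 def {a,t} use ∅

Liveness:
  live n0: ∅→{n}
  live n1: {n}→{g,n}
  live n2: {n}→∅
  live n3: {n}→∅
  live n4: {g}→∅
  live n5: ∅→{n}
  live n6: ∅→∅
  live n7: ∅→∅

live-out(n5) = ["n"]

Answer: ["n"]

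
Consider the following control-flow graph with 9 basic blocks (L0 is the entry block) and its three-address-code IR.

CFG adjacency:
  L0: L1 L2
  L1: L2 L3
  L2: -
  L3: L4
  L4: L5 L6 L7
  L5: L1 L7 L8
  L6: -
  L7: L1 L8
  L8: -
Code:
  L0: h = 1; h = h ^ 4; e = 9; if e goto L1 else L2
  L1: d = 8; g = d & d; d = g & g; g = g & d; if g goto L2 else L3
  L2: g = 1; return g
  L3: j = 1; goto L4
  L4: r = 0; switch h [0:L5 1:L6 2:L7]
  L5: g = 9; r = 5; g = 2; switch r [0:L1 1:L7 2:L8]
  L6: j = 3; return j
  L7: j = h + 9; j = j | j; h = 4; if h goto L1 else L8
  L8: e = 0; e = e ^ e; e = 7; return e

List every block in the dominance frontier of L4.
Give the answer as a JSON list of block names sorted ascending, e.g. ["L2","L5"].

idom tree: L1←L0 L2←L0 L3←L1 L4←L3 L5←L4 L6←L4 L7←L4 L8←L4
Dom∩ at merges:
  L1: preds {L0,L5,L7}: {L0} ∩ {L0,L1,L3,L4,L5} ∩ {L0,L1,L3,L4,L7} = {L0}; idom=L0
  L2: preds {L0,L1}: {L0} ∩ {L0,L1} = {L0}; idom=L0
  L7: preds {L4,L5}: {L0,L1,L3,L4} ∩ {L0,L1,L3,L4,L5} = {L0,L1,L3,L4}; idom=L4
  L8: preds {L5,L7}: {L0,L1,L3,L4,L5} ∩ {L0,L1,L3,L4,L7} = {L0,L1,L3,L4}; idom=L4

Frontier:
  L1←L0: walk · to L0
  L1←L5: walk L5→L4→L3→L1 to L0
  L1←L7: walk L7→L4→L3→L1 to L0
  L2←L0: walk · to L0
  L2←L1: walk L1 to L0
  L7←L4: walk · to L4
  L7←L5: walk L5 to L4
  L8←L5: walk L5 to L4
  L8←L7: walk L7 to L4
  L0: DF=∅
  L1: DF={L1,L2}
  L2: DF=∅
  L3: DF={L1}
  L4: DF={L1}
  L5: DF={L1,L7,L8}
  L6: DF=∅
  L7: DF={L1,L8}
  L8: DF=∅

DF(L4) = ["L1"]

Answer: ["L1"]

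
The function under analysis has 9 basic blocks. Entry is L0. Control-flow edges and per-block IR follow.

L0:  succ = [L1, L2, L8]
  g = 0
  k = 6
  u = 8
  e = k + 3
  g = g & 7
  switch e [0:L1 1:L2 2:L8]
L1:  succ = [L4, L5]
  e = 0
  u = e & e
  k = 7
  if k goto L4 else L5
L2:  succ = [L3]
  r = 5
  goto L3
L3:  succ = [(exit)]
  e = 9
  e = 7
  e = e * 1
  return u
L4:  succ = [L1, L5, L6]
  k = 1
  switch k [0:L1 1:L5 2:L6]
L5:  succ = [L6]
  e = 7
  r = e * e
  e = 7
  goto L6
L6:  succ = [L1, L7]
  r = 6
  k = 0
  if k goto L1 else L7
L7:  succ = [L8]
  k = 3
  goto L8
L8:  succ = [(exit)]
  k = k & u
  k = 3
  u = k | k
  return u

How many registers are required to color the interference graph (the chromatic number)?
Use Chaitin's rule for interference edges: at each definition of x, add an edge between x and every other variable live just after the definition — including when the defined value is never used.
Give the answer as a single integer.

Answer: 4

Derivation:
Block summaries:
  L0 def {e,g,k,u} use ∅
  L1 def {e,k,u} use ∅
  L2 def {r} use ∅
  L3 def {e} use {u}
  L4 def {k} use ∅
  L5 def {e,r} use ∅
  L6 def {k,r} use ∅
  L7 def {k} use ∅
  L8 def {k,u} use {k,u}

Liveness:
  L0 li=∅ lo={k,u}
  L1 li=∅ lo={u}
  L2 li={u} lo={u}
  L3 li={u} lo=∅
  L4 li={u} lo={u}
  L5 li={u} lo={u}
  L6 li={u} lo={u}
  L7 li={u} lo={k,u}
  L8 li={k,u} lo=∅

Conflict graph:
  e — {g,k,u}
  g — {e,k,u}
  k — {e,g,u}
  r — {u}
  u — {e,g,k,r}

Chromatic number:
  {e,g,k,u} pairwise interfere (4-clique) ⇒ χ ≥ 4
  4-colouring: r0={u}  r1={e,r}  r2={g}  r3={k}
  χ = 4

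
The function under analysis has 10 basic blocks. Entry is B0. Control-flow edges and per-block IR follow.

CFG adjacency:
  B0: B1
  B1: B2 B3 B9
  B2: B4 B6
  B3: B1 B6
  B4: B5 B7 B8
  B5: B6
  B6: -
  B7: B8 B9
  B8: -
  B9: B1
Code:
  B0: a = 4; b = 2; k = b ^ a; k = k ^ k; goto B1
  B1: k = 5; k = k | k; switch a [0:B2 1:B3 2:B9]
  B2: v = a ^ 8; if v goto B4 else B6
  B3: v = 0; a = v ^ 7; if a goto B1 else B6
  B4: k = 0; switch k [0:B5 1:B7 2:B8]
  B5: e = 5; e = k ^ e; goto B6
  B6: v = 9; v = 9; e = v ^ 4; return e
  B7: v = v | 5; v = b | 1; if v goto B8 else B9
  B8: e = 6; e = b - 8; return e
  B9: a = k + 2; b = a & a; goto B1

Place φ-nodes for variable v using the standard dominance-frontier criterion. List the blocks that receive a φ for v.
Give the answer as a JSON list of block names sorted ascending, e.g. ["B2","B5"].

idom tree: B1←B0 B2←B1 B3←B1 B4←B2 B5←B4 B6←B1 B7←B4 B8←B4 B9←B1
Dom at joins:
  B1: preds {B0,B3,B9}: {B0} ∩ {B0,B1,B3} ∩ {B0,B1,B9} = {B0}; idom=B0
  B6: preds {B2,B3,B5}: {B0,B1,B2} ∩ {B0,B1,B3} ∩ {B0,B1,B2,B4,B5} = {B0,B1}; idom=B1
  B8: preds {B4,B7}: {B0,B1,B2,B4} ∩ {B0,B1,B2,B4,B7} = {B0,B1,B2,B4}; idom=B4
  B9: preds {B1,B7}: {B0,B1} ∩ {B0,B1,B2,B4,B7} = {B0,B1}; idom=B1

DF derivation:
  B1←B0: walk · to B0
  B1←B3: walk B3→B1 to B0
  B1←B9: walk B9→B1 to B0
  B6←B2: walk B2 to B1
  B6←B3: walk B3 to B1
  B6←B5: walk B5→B4→B2 to B1
  B8←B4: walk · to B4
  B8←B7: walk B7 to B4
  B9←B1: walk · to B1
  B9←B7: walk B7→B4→B2 to B1
  B0: DF=∅
  B1: DF={B1}
  B2: DF={B6,B9}
  B3: DF={B1,B6}
  B4: DF={B6,B9}
  B5: DF={B6}
  B6: DF=∅
  B7: DF={B8,B9}
  B8: DF=∅
  B9: DF={B1}

φ for v: defs {B2,B3,B6,B7}
  DF⁺ = {B1,B6,B8,B9}

Answer: ["B1", "B6", "B8", "B9"]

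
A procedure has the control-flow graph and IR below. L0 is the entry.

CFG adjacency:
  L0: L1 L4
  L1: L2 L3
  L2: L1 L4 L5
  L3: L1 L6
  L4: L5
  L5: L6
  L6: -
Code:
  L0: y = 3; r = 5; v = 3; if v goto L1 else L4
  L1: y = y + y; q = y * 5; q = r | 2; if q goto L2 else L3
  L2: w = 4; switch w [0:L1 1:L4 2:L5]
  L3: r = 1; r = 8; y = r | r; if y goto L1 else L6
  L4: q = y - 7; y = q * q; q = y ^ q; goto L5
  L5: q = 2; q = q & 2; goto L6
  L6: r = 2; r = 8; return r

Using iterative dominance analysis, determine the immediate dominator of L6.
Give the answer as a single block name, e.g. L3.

Answer: L0

Analysis:
idom tree: L1←L0 L2←L1 L3←L1 L4←L0 L5←L0 L6←L0
Dom at joins:
  L1: preds {L0,L2,L3}: {L0} ∩ {L0,L1,L2} ∩ {L0,L1,L3} = {L0}; idom=L0
  L4: preds {L0,L2}: {L0} ∩ {L0,L1,L2} = {L0}; idom=L0
  L5: preds {L2,L4}: {L0,L1,L2} ∩ {L0,L4} = {L0}; idom=L0
  L6: preds {L3,L5}: {L0,L1,L3} ∩ {L0,L5} = {L0}; idom=L0

idom(L6) = L0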